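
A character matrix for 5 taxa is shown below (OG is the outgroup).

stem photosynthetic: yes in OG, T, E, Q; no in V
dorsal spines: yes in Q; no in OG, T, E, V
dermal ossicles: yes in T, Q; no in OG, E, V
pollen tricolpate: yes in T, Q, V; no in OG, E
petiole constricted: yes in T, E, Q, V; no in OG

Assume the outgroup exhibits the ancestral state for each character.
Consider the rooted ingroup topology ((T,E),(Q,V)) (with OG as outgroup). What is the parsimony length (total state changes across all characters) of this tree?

7

Map each character onto ((T,E),(Q,V)) (rooted by OG) and count the minimum state changes it requires (Fitch parsimony):
stem photosynthetic: 1; dorsal spines: 1; dermal ossicles: 2; pollen tricolpate: 2; petiole constricted: 1.
Total tree length = 7.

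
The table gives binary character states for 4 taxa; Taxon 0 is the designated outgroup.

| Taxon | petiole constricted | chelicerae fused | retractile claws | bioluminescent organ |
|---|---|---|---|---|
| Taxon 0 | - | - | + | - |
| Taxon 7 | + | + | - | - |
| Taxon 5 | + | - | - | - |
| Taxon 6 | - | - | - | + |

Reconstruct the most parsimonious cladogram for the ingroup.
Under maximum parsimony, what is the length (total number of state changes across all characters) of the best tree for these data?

4

Character polarity is set by the outgroup: the derived state is whichever differs from the outgroup's state, so for retractile claws the derived state is '-', and for the remaining characters it is '+'.
Only Taxon 5 and Taxon 7 show the derived state '+' for petiole constricted, supporting them as a clade.
chelicerae fused (derived state '+') is unique to Taxon 7 (autapomorphy; uninformative for grouping).
retractile claws (derived state '-') is shared by all ingroup taxa — unites the whole ingroup.
bioluminescent organ (derived state '+') is unique to Taxon 6 (autapomorphy; uninformative for grouping).
Most parsimonious ingroup topology: ((Taxon 7,Taxon 5),Taxon 6).
Changes per character on this tree: petiole constricted: 1; chelicerae fused: 1; retractile claws: 1; bioluminescent organ: 1.
Total = 4.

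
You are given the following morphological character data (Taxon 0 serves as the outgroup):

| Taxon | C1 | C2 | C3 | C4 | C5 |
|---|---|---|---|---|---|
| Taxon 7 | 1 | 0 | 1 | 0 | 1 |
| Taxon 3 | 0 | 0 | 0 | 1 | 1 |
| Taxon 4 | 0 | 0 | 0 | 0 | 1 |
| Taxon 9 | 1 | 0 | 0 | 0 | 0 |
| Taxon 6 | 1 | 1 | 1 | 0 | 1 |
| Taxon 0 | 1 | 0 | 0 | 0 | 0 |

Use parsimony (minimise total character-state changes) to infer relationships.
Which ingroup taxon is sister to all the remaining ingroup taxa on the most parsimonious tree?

Taxon 9

Character polarity is set by the outgroup: the derived state is whichever differs from the outgroup's state, so for C1 the derived state is '0', and for the remaining characters it is '1'.
C1 (derived state '0') is shared by Taxon 3 and Taxon 4 — a synapomorphy uniting that clade.
C2: derived state '1' in Taxon 6 only — an autapomorphy, so it tells us nothing about relationships among taxa.
Only Taxon 6 and Taxon 7 show the derived state '1' for C3, supporting them as a clade.
C4 (derived state '1') is unique to Taxon 3 (autapomorphy; uninformative for grouping).
Only Taxon 3, Taxon 4, Taxon 6, and Taxon 7 show the derived state '1' for C5, supporting them as a clade.
Most parsimonious ingroup topology: (((Taxon 3,Taxon 4),(Taxon 6,Taxon 7)),Taxon 9).
Taxon 9 is sister to the clade containing all other ingroup taxa, so it is the earliest-diverging (most basal) ingroup lineage.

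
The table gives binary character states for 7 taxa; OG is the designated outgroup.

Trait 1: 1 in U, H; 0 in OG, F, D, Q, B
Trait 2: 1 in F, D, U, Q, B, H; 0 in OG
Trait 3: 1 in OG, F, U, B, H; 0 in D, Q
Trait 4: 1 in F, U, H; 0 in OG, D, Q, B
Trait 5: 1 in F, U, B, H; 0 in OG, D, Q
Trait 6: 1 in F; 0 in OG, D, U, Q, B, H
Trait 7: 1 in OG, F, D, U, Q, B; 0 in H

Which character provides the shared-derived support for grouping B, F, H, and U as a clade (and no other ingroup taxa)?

Character polarity is set by the outgroup: the derived state is whichever differs from the outgroup's state, so for Trait 3, Trait 7 the derived state is '0', and for the remaining characters it is '1'.
Trait 1: derived state '1' in H and U only — synapomorphy for {H, U}.
All ingroup taxa share the derived state '1' for Trait 2; it defines the ingroup but does not resolve relationships within it.
Only D and Q show the derived state '0' for Trait 3, supporting them as a clade.
Trait 4 (derived state '1') is shared by F, H, and U — a synapomorphy uniting that clade.
Trait 5: derived state '1' in B, F, H, and U only — synapomorphy for {B, F, H, U}.
Trait 6 (derived state '1') is unique to F (autapomorphy; uninformative for grouping).
Trait 7: derived state '0' in H only — an autapomorphy, so it tells us nothing about relationships among taxa.
Most parsimonious ingroup topology: (((F,(U,H)),B),(D,Q)).
The clade {B, F, H, U} is supported by Trait 5: its derived state '1' occurs in exactly those taxa and in no other taxon (including the outgroup).

Trait 5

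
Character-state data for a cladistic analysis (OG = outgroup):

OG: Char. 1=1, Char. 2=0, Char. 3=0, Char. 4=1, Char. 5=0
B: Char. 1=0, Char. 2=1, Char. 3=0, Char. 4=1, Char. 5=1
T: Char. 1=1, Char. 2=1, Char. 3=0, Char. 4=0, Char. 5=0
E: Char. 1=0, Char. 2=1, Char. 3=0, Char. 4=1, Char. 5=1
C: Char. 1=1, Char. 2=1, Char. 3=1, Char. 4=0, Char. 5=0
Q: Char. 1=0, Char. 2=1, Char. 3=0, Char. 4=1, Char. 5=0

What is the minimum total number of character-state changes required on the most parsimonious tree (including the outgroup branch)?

5

Character polarity is set by the outgroup: the derived state is whichever differs from the outgroup's state, so for Char. 1, Char. 4 the derived state is '0', and for the remaining characters it is '1'.
Only B, E, and Q show the derived state '0' for Char. 1, supporting them as a clade.
All ingroup taxa share the derived state '1' for Char. 2; it defines the ingroup but does not resolve relationships within it.
Char. 3: derived state '1' in C only — an autapomorphy, so it tells us nothing about relationships among taxa.
Only C and T show the derived state '0' for Char. 4, supporting them as a clade.
Only B and E show the derived state '1' for Char. 5, supporting them as a clade.
Most parsimonious ingroup topology: (((B,E),Q),(T,C)).
Changes per character on this tree: Char. 1: 1; Char. 2: 1; Char. 3: 1; Char. 4: 1; Char. 5: 1.
Total = 5.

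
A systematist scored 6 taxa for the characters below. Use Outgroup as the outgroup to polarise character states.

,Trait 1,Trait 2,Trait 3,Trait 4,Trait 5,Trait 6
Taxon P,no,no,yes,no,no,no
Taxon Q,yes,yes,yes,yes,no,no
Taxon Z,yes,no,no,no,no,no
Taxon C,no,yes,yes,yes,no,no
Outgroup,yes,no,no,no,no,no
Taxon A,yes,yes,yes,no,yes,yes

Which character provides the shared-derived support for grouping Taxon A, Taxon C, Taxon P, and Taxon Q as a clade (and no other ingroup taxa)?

Trait 3

Character polarity is set by the outgroup: the derived state is whichever differs from the outgroup's state, so for Trait 1 the derived state is 'no', and for the remaining characters it is 'yes'.
Trait 1 groups Taxon C and Taxon P, which is incompatible with the clades supported by the remaining characters; treating it as convergent (homoplasy) costs fewer steps than any alternative tree.
Trait 2: derived state 'yes' in Taxon A, Taxon C, and Taxon Q only — synapomorphy for {Taxon A, Taxon C, Taxon Q}.
Only Taxon A, Taxon C, Taxon P, and Taxon Q show the derived state 'yes' for Trait 3, supporting them as a clade.
Trait 4: derived state 'yes' in Taxon C and Taxon Q only — synapomorphy for {Taxon C, Taxon Q}.
Trait 5: derived state 'yes' in Taxon A only — an autapomorphy, so it tells us nothing about relationships among taxa.
Trait 6: derived state 'yes' in Taxon A only — an autapomorphy, so it tells us nothing about relationships among taxa.
Most parsimonious ingroup topology: ((((Taxon Q,Taxon C),Taxon A),Taxon P),Taxon Z).
The clade {Taxon A, Taxon C, Taxon P, Taxon Q} is supported by Trait 3: its derived state 'yes' occurs in exactly those taxa and in no other taxon (including the outgroup).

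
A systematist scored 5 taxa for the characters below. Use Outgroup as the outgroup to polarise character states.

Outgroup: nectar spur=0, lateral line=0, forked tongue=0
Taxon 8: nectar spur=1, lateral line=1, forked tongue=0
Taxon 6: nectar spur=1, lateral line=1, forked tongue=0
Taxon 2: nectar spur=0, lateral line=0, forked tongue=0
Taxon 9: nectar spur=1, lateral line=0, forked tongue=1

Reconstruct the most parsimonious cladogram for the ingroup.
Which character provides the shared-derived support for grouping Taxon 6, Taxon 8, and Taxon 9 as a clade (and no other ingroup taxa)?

The outgroup has state '0' for every character, so '1' is the derived state throughout.
Only Taxon 6, Taxon 8, and Taxon 9 show the derived state '1' for nectar spur, supporting them as a clade.
Only Taxon 6 and Taxon 8 show the derived state '1' for lateral line, supporting them as a clade.
forked tongue (derived state '1') is unique to Taxon 9 (autapomorphy; uninformative for grouping).
Most parsimonious ingroup topology: (((Taxon 8,Taxon 6),Taxon 9),Taxon 2).
The clade {Taxon 6, Taxon 8, Taxon 9} is supported by nectar spur: its derived state '1' occurs in exactly those taxa and in no other taxon (including the outgroup).

nectar spur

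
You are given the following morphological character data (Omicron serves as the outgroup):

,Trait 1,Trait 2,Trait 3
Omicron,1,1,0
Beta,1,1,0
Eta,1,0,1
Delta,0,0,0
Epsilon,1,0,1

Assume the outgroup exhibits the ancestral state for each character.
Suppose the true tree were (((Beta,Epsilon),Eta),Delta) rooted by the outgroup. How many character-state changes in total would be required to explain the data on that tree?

Map each character onto (((Beta,Epsilon),Eta),Delta) (rooted by Omicron) and count the minimum state changes it requires (Fitch parsimony):
Trait 1: 1; Trait 2: 2; Trait 3: 2.
Total tree length = 5.

5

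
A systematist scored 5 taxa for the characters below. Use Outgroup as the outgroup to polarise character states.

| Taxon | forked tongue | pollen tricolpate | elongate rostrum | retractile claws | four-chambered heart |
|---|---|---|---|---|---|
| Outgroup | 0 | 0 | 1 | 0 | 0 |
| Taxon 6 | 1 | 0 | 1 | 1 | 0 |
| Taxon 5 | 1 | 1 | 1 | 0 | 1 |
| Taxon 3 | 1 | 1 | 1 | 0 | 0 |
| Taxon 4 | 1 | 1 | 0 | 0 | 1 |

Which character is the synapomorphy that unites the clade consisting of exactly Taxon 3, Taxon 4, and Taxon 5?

pollen tricolpate

Character polarity is set by the outgroup: the derived state is whichever differs from the outgroup's state, so for elongate rostrum the derived state is '0', and for the remaining characters it is '1'.
forked tongue (derived state '1') is shared by all ingroup taxa — unites the whole ingroup.
Only Taxon 3, Taxon 4, and Taxon 5 show the derived state '1' for pollen tricolpate, supporting them as a clade.
elongate rostrum: derived state '0' in Taxon 4 only — an autapomorphy, so it tells us nothing about relationships among taxa.
retractile claws: derived state '1' in Taxon 6 only — an autapomorphy, so it tells us nothing about relationships among taxa.
four-chambered heart: derived state '1' in Taxon 4 and Taxon 5 only — synapomorphy for {Taxon 4, Taxon 5}.
Most parsimonious ingroup topology: ((Taxon 3,(Taxon 5,Taxon 4)),Taxon 6).
The clade {Taxon 3, Taxon 4, Taxon 5} is supported by pollen tricolpate: its derived state '1' occurs in exactly those taxa and in no other taxon (including the outgroup).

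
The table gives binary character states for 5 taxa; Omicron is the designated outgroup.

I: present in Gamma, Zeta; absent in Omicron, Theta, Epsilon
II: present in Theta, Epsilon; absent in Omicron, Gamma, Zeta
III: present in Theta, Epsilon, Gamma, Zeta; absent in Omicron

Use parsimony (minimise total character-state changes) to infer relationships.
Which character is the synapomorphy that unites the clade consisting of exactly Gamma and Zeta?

The outgroup has state 'absent' for every character, so 'present' is the derived state throughout.
I (derived state 'present') is shared by Gamma and Zeta — a synapomorphy uniting that clade.
II (derived state 'present') is shared by Epsilon and Theta — a synapomorphy uniting that clade.
III (derived state 'present') is shared by all ingroup taxa — unites the whole ingroup.
Most parsimonious ingroup topology: ((Theta,Epsilon),(Gamma,Zeta)).
The clade {Gamma, Zeta} is supported by I: its derived state 'present' occurs in exactly those taxa and in no other taxon (including the outgroup).

I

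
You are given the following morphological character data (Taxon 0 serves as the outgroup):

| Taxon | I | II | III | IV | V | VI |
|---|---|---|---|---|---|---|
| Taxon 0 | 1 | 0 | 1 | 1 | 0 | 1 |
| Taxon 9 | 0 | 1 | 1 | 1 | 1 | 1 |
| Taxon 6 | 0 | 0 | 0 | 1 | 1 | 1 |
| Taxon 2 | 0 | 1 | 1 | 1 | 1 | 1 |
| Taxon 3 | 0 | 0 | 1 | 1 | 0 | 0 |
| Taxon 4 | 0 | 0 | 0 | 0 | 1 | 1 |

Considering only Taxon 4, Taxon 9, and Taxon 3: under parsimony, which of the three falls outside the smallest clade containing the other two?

Character polarity is set by the outgroup: the derived state is whichever differs from the outgroup's state, so for I, III, IV, VI the derived state is '0', and for the remaining characters it is '1'.
I (derived state '0') is shared by all ingroup taxa — unites the whole ingroup.
II (derived state '1') is shared by Taxon 2 and Taxon 9 — a synapomorphy uniting that clade.
Only Taxon 4 and Taxon 6 show the derived state '0' for III, supporting them as a clade.
IV (derived state '0') is unique to Taxon 4 (autapomorphy; uninformative for grouping).
V (derived state '1') is shared by Taxon 2, Taxon 4, Taxon 6, and Taxon 9 — a synapomorphy uniting that clade.
VI (derived state '0') is unique to Taxon 3 (autapomorphy; uninformative for grouping).
Most parsimonious ingroup topology: (((Taxon 9,Taxon 2),(Taxon 6,Taxon 4)),Taxon 3).
Taxon 4 and Taxon 9 share a more recent common ancestor with each other than either does with Taxon 3, so Taxon 3 is the least closely related of the three.

Taxon 3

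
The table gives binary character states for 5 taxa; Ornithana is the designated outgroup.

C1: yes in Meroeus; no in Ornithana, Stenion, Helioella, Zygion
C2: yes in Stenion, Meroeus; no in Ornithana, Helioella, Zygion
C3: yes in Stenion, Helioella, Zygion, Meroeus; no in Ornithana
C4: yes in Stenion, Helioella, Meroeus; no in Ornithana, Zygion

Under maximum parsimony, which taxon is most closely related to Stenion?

The outgroup has state 'no' for every character, so 'yes' is the derived state throughout.
C1 (derived state 'yes') is unique to Meroeus (autapomorphy; uninformative for grouping).
C2 (derived state 'yes') is shared by Meroeus and Stenion — a synapomorphy uniting that clade.
C3 (derived state 'yes') is shared by all ingroup taxa — unites the whole ingroup.
C4: derived state 'yes' in Helioella, Meroeus, and Stenion only — synapomorphy for {Helioella, Meroeus, Stenion}.
Most parsimonious ingroup topology: (((Stenion,Meroeus),Helioella),Zygion).
Stenion and Meroeus form a cherry on this tree, so they are sister taxa.

Meroeus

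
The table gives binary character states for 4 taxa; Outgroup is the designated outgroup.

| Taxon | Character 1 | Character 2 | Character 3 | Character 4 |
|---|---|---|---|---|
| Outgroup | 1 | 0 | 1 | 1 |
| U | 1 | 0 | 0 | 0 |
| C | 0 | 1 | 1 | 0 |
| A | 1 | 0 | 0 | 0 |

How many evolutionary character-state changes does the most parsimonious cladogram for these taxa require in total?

Character polarity is set by the outgroup: the derived state is whichever differs from the outgroup's state, so for Character 1, Character 3, Character 4 the derived state is '0', and for the remaining characters it is '1'.
Character 1: derived state '0' in C only — an autapomorphy, so it tells us nothing about relationships among taxa.
Character 2: derived state '1' in C only — an autapomorphy, so it tells us nothing about relationships among taxa.
Character 3 (derived state '0') is shared by A and U — a synapomorphy uniting that clade.
All ingroup taxa share the derived state '0' for Character 4; it defines the ingroup but does not resolve relationships within it.
Most parsimonious ingroup topology: ((U,A),C).
Changes per character on this tree: Character 1: 1; Character 2: 1; Character 3: 1; Character 4: 1.
Total = 4.

4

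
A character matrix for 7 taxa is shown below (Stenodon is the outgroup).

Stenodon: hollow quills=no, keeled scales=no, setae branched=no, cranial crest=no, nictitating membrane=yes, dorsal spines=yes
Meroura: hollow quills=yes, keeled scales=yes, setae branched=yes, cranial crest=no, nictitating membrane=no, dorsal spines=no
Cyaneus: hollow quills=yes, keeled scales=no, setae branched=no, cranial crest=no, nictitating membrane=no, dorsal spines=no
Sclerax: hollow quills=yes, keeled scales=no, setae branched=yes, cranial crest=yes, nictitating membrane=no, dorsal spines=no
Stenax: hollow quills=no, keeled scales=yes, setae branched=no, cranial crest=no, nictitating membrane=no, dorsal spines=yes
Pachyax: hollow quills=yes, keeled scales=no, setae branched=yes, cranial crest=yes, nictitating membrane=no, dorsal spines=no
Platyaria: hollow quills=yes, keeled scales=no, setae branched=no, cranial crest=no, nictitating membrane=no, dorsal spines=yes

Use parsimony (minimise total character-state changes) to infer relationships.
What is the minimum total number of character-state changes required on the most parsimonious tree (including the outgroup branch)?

Character polarity is set by the outgroup: the derived state is whichever differs from the outgroup's state, so for nictitating membrane, dorsal spines the derived state is 'no', and for the remaining characters it is 'yes'.
hollow quills (derived state 'yes') is shared by Cyaneus, Meroura, Pachyax, Platyaria, and Sclerax — a synapomorphy uniting that clade.
keeled scales groups Meroura and Stenax, which is incompatible with the clades supported by the remaining characters; treating it as convergent (homoplasy) costs fewer steps than any alternative tree.
setae branched: derived state 'yes' in Meroura, Pachyax, and Sclerax only — synapomorphy for {Meroura, Pachyax, Sclerax}.
Only Pachyax and Sclerax show the derived state 'yes' for cranial crest, supporting them as a clade.
All ingroup taxa share the derived state 'no' for nictitating membrane; it defines the ingroup but does not resolve relationships within it.
Only Cyaneus, Meroura, Pachyax, and Sclerax show the derived state 'no' for dorsal spines, supporting them as a clade.
Most parsimonious ingroup topology: ((((Meroura,(Sclerax,Pachyax)),Cyaneus),Platyaria),Stenax).
Changes per character on this tree: hollow quills: 1; keeled scales: 2; setae branched: 1; cranial crest: 1; nictitating membrane: 1; dorsal spines: 1.
Total = 7.

7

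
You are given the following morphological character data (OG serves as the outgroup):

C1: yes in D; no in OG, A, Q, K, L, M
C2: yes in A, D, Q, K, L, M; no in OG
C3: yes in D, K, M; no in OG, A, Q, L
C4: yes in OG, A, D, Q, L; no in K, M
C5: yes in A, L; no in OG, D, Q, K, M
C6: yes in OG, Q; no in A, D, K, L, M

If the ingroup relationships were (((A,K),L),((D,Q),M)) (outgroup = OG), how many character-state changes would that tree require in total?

11

Map each character onto (((A,K),L),((D,Q),M)) (rooted by OG) and count the minimum state changes it requires (Fitch parsimony):
C1: 1; C2: 1; C3: 3; C4: 2; C5: 2; C6: 2.
Total tree length = 11.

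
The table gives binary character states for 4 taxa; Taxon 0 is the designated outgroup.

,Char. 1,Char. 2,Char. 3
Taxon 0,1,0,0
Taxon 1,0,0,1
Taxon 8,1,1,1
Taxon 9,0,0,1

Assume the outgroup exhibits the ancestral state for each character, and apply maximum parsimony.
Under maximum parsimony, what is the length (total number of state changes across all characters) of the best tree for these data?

Character polarity is set by the outgroup: the derived state is whichever differs from the outgroup's state, so for Char. 1 the derived state is '0', and for the remaining characters it is '1'.
Char. 1 (derived state '0') is shared by Taxon 1 and Taxon 9 — a synapomorphy uniting that clade.
Char. 2: derived state '1' in Taxon 8 only — an autapomorphy, so it tells us nothing about relationships among taxa.
All ingroup taxa share the derived state '1' for Char. 3; it defines the ingroup but does not resolve relationships within it.
Most parsimonious ingroup topology: ((Taxon 1,Taxon 9),Taxon 8).
Changes per character on this tree: Char. 1: 1; Char. 2: 1; Char. 3: 1.
Total = 3.

3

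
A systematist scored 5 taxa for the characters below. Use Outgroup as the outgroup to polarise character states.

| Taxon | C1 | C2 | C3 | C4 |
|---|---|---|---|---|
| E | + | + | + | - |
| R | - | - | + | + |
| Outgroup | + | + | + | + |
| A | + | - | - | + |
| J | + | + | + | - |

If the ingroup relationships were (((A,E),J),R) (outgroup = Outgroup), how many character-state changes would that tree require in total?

Map each character onto (((A,E),J),R) (rooted by Outgroup) and count the minimum state changes it requires (Fitch parsimony):
C1: 1; C2: 2; C3: 1; C4: 2.
Total tree length = 6.

6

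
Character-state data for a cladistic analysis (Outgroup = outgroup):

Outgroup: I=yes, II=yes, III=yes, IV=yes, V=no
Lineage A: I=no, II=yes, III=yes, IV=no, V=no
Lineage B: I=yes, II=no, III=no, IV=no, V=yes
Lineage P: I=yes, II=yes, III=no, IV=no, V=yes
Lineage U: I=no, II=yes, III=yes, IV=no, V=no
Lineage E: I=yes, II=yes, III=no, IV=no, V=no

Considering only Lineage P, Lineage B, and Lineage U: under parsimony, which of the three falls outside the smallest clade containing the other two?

Lineage U

Character polarity is set by the outgroup: the derived state is whichever differs from the outgroup's state, so for I, II, III, IV the derived state is 'no', and for the remaining characters it is 'yes'.
I: derived state 'no' in Lineage A and Lineage U only — synapomorphy for {Lineage A, Lineage U}.
II (derived state 'no') is unique to Lineage B (autapomorphy; uninformative for grouping).
III: derived state 'no' in Lineage B, Lineage E, and Lineage P only — synapomorphy for {Lineage B, Lineage E, Lineage P}.
IV (derived state 'no') is shared by all ingroup taxa — unites the whole ingroup.
Only Lineage B and Lineage P show the derived state 'yes' for V, supporting them as a clade.
Most parsimonious ingroup topology: (((Lineage B,Lineage P),Lineage E),(Lineage A,Lineage U)).
Lineage B and Lineage P share a more recent common ancestor with each other than either does with Lineage U, so Lineage U is the least closely related of the three.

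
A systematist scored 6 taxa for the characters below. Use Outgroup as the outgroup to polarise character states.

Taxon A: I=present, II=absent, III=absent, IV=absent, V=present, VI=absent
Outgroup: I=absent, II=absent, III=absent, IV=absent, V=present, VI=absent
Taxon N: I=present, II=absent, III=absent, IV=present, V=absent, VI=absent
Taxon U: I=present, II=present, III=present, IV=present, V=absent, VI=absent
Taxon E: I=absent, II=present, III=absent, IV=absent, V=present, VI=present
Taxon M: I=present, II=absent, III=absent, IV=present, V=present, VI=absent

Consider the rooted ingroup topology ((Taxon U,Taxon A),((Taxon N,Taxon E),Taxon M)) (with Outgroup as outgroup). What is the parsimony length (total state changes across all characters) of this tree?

11

Map each character onto ((Taxon U,Taxon A),((Taxon N,Taxon E),Taxon M)) (rooted by Outgroup) and count the minimum state changes it requires (Fitch parsimony):
I: 2; II: 2; III: 1; IV: 3; V: 2; VI: 1.
Total tree length = 11.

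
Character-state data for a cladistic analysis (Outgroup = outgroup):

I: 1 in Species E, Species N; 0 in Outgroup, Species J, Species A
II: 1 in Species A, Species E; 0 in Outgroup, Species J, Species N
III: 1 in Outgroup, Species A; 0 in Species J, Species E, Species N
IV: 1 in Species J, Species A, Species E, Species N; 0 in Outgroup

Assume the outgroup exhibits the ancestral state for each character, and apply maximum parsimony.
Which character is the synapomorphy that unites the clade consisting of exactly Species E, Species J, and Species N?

Character polarity is set by the outgroup: the derived state is whichever differs from the outgroup's state, so for III the derived state is '0', and for the remaining characters it is '1'.
I (derived state '1') is shared by Species E and Species N — a synapomorphy uniting that clade.
II groups Species A and Species E, which is incompatible with the clades supported by the remaining characters; treating it as convergent (homoplasy) costs fewer steps than any alternative tree.
Only Species E, Species J, and Species N show the derived state '0' for III, supporting them as a clade.
All ingroup taxa share the derived state '1' for IV; it defines the ingroup but does not resolve relationships within it.
Most parsimonious ingroup topology: ((Species J,(Species E,Species N)),Species A).
The clade {Species E, Species J, Species N} is supported by III: its derived state '0' occurs in exactly those taxa and in no other taxon (including the outgroup).

III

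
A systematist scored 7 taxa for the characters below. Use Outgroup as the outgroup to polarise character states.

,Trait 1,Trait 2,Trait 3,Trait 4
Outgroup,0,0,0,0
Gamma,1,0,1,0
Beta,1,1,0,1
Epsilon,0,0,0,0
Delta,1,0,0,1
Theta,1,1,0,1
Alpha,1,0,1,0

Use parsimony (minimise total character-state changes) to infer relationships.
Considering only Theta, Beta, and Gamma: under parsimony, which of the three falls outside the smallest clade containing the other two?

Gamma

The outgroup has state '0' for every character, so '1' is the derived state throughout.
Trait 1 (derived state '1') is shared by Alpha, Beta, Delta, Gamma, and Theta — a synapomorphy uniting that clade.
Trait 2 (derived state '1') is shared by Beta and Theta — a synapomorphy uniting that clade.
Trait 3 (derived state '1') is shared by Alpha and Gamma — a synapomorphy uniting that clade.
Only Beta, Delta, and Theta show the derived state '1' for Trait 4, supporting them as a clade.
Most parsimonious ingroup topology: (((Gamma,Alpha),(Delta,(Beta,Theta))),Epsilon).
Theta and Beta share a more recent common ancestor with each other than either does with Gamma, so Gamma is the least closely related of the three.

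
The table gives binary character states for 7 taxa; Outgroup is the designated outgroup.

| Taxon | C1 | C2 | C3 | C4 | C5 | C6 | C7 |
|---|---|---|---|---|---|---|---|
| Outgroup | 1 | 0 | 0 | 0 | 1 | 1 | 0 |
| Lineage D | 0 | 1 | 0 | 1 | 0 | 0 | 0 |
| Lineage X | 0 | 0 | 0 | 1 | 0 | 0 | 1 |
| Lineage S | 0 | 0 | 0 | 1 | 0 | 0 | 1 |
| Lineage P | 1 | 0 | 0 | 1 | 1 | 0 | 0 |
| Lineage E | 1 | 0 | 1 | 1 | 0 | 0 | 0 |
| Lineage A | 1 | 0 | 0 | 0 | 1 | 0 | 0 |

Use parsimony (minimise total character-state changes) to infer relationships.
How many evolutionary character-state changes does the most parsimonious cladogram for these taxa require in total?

Character polarity is set by the outgroup: the derived state is whichever differs from the outgroup's state, so for C1, C5, C6 the derived state is '0', and for the remaining characters it is '1'.
C1 (derived state '0') is shared by Lineage D, Lineage S, and Lineage X — a synapomorphy uniting that clade.
C2 (derived state '1') is unique to Lineage D (autapomorphy; uninformative for grouping).
C3: derived state '1' in Lineage E only — an autapomorphy, so it tells us nothing about relationships among taxa.
C4 (derived state '1') is shared by Lineage D, Lineage E, Lineage P, Lineage S, and Lineage X — a synapomorphy uniting that clade.
C5: derived state '0' in Lineage D, Lineage E, Lineage S, and Lineage X only — synapomorphy for {Lineage D, Lineage E, Lineage S, Lineage X}.
All ingroup taxa share the derived state '0' for C6; it defines the ingroup but does not resolve relationships within it.
C7 (derived state '1') is shared by Lineage S and Lineage X — a synapomorphy uniting that clade.
Most parsimonious ingroup topology: ((((Lineage D,(Lineage X,Lineage S)),Lineage E),Lineage P),Lineage A).
Changes per character on this tree: C1: 1; C2: 1; C3: 1; C4: 1; C5: 1; C6: 1; C7: 1.
Total = 7.

7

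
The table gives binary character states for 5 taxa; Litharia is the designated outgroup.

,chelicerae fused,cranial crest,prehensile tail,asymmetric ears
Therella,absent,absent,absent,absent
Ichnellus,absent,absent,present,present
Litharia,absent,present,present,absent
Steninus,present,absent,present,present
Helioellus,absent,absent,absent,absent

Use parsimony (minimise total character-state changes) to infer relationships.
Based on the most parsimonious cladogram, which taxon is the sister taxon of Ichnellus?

Steninus

Character polarity is set by the outgroup: the derived state is whichever differs from the outgroup's state, so for cranial crest, prehensile tail the derived state is 'absent', and for the remaining characters it is 'present'.
chelicerae fused: derived state 'present' in Steninus only — an autapomorphy, so it tells us nothing about relationships among taxa.
All ingroup taxa share the derived state 'absent' for cranial crest; it defines the ingroup but does not resolve relationships within it.
Only Helioellus and Therella show the derived state 'absent' for prehensile tail, supporting them as a clade.
asymmetric ears: derived state 'present' in Ichnellus and Steninus only — synapomorphy for {Ichnellus, Steninus}.
Most parsimonious ingroup topology: ((Steninus,Ichnellus),(Therella,Helioellus)).
Ichnellus and Steninus form a cherry on this tree, so they are sister taxa.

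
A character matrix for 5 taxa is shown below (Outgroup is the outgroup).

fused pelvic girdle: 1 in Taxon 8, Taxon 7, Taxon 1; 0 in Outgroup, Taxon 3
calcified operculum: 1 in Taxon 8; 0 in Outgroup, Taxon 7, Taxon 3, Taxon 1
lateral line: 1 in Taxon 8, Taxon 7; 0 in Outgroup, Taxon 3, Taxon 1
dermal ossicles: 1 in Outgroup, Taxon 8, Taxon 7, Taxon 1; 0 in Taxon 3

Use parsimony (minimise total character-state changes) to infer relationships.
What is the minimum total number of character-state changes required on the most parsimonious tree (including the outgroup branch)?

Character polarity is set by the outgroup: the derived state is whichever differs from the outgroup's state, so for dermal ossicles the derived state is '0', and for the remaining characters it is '1'.
Only Taxon 1, Taxon 7, and Taxon 8 show the derived state '1' for fused pelvic girdle, supporting them as a clade.
calcified operculum: derived state '1' in Taxon 8 only — an autapomorphy, so it tells us nothing about relationships among taxa.
lateral line: derived state '1' in Taxon 7 and Taxon 8 only — synapomorphy for {Taxon 7, Taxon 8}.
dermal ossicles (derived state '0') is unique to Taxon 3 (autapomorphy; uninformative for grouping).
Most parsimonious ingroup topology: (((Taxon 8,Taxon 7),Taxon 1),Taxon 3).
Changes per character on this tree: fused pelvic girdle: 1; calcified operculum: 1; lateral line: 1; dermal ossicles: 1.
Total = 4.

4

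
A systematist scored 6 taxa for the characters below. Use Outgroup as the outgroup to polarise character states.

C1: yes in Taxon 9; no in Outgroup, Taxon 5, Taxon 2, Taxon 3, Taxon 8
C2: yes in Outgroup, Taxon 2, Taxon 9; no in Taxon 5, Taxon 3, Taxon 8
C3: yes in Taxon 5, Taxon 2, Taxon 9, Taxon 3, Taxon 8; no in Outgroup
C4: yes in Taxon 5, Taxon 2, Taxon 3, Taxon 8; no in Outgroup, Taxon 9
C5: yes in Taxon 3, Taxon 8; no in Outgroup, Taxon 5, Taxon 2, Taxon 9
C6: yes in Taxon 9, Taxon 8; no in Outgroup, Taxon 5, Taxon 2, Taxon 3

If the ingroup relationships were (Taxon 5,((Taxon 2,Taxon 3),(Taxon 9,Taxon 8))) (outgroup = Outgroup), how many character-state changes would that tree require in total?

Map each character onto (Taxon 5,((Taxon 2,Taxon 3),(Taxon 9,Taxon 8))) (rooted by Outgroup) and count the minimum state changes it requires (Fitch parsimony):
C1: 1; C2: 3; C3: 1; C4: 2; C5: 2; C6: 1.
Total tree length = 10.

10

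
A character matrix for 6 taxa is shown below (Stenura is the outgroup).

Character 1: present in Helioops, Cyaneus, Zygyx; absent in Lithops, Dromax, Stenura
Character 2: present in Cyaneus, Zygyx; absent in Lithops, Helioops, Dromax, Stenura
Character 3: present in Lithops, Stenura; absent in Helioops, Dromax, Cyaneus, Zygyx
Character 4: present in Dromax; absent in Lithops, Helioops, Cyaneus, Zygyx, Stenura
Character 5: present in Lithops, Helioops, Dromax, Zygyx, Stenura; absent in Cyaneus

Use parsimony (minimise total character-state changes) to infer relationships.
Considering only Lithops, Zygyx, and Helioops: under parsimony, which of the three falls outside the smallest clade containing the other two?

Character polarity is set by the outgroup: the derived state is whichever differs from the outgroup's state, so for Character 3, Character 5 the derived state is 'absent', and for the remaining characters it is 'present'.
Character 1 (derived state 'present') is shared by Cyaneus, Helioops, and Zygyx — a synapomorphy uniting that clade.
Only Cyaneus and Zygyx show the derived state 'present' for Character 2, supporting them as a clade.
Character 3: derived state 'absent' in Cyaneus, Dromax, Helioops, and Zygyx only — synapomorphy for {Cyaneus, Dromax, Helioops, Zygyx}.
Character 4: derived state 'present' in Dromax only — an autapomorphy, so it tells us nothing about relationships among taxa.
Character 5 (derived state 'absent') is unique to Cyaneus (autapomorphy; uninformative for grouping).
Most parsimonious ingroup topology: ((Dromax,((Zygyx,Cyaneus),Helioops)),Lithops).
Zygyx and Helioops share a more recent common ancestor with each other than either does with Lithops, so Lithops is the least closely related of the three.

Lithops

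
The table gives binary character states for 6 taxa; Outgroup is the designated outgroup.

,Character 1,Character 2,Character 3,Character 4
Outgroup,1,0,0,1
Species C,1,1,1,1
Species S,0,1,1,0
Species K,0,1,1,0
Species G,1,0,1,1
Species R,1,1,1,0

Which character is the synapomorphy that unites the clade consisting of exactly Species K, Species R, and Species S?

Character 4

Character polarity is set by the outgroup: the derived state is whichever differs from the outgroup's state, so for Character 1, Character 4 the derived state is '0', and for the remaining characters it is '1'.
Only Species K and Species S show the derived state '0' for Character 1, supporting them as a clade.
Character 2 (derived state '1') is shared by Species C, Species K, Species R, and Species S — a synapomorphy uniting that clade.
All ingroup taxa share the derived state '1' for Character 3; it defines the ingroup but does not resolve relationships within it.
Only Species K, Species R, and Species S show the derived state '0' for Character 4, supporting them as a clade.
Most parsimonious ingroup topology: ((Species C,((Species S,Species K),Species R)),Species G).
The clade {Species K, Species R, Species S} is supported by Character 4: its derived state '0' occurs in exactly those taxa and in no other taxon (including the outgroup).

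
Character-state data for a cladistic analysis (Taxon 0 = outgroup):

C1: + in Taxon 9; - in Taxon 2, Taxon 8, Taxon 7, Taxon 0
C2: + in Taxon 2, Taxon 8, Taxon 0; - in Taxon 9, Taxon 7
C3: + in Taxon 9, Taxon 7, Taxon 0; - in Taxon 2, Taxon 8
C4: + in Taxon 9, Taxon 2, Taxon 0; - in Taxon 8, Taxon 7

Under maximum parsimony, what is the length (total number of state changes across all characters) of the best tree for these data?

Character polarity is set by the outgroup: the derived state is whichever differs from the outgroup's state, so for C2, C3, C4 the derived state is '-', and for the remaining characters it is '+'.
C1 (derived state '+') is unique to Taxon 9 (autapomorphy; uninformative for grouping).
C2: derived state '-' in Taxon 7 and Taxon 9 only — synapomorphy for {Taxon 7, Taxon 9}.
C3: derived state '-' in Taxon 2 and Taxon 8 only — synapomorphy for {Taxon 2, Taxon 8}.
C4 (state '-') occurs in Taxon 7 and Taxon 8 but conflicts with the nesting implied by the other characters — most parsimoniously interpreted as homoplasy.
Most parsimonious ingroup topology: ((Taxon 9,Taxon 7),(Taxon 8,Taxon 2)).
Changes per character on this tree: C1: 1; C2: 1; C3: 1; C4: 2.
Total = 5.

5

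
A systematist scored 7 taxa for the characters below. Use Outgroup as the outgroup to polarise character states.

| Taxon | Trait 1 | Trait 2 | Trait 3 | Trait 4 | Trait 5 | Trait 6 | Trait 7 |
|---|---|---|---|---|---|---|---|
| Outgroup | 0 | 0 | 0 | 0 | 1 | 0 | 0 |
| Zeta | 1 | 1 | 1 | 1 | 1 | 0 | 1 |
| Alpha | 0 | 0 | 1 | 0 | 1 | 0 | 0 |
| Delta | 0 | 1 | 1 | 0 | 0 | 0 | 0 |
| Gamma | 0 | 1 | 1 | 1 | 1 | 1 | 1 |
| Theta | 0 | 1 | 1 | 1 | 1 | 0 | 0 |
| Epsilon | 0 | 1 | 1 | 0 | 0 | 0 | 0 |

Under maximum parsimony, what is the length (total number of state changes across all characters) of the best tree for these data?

Character polarity is set by the outgroup: the derived state is whichever differs from the outgroup's state, so for Trait 5 the derived state is '0', and for the remaining characters it is '1'.
Trait 1: derived state '1' in Zeta only — an autapomorphy, so it tells us nothing about relationships among taxa.
Trait 2 (derived state '1') is shared by Delta, Epsilon, Gamma, Theta, and Zeta — a synapomorphy uniting that clade.
All ingroup taxa share the derived state '1' for Trait 3; it defines the ingroup but does not resolve relationships within it.
Only Gamma, Theta, and Zeta show the derived state '1' for Trait 4, supporting them as a clade.
Trait 5: derived state '0' in Delta and Epsilon only — synapomorphy for {Delta, Epsilon}.
Trait 6 (derived state '1') is unique to Gamma (autapomorphy; uninformative for grouping).
Only Gamma and Zeta show the derived state '1' for Trait 7, supporting them as a clade.
Most parsimonious ingroup topology: ((((Zeta,Gamma),Theta),(Delta,Epsilon)),Alpha).
Changes per character on this tree: Trait 1: 1; Trait 2: 1; Trait 3: 1; Trait 4: 1; Trait 5: 1; Trait 6: 1; Trait 7: 1.
Total = 7.

7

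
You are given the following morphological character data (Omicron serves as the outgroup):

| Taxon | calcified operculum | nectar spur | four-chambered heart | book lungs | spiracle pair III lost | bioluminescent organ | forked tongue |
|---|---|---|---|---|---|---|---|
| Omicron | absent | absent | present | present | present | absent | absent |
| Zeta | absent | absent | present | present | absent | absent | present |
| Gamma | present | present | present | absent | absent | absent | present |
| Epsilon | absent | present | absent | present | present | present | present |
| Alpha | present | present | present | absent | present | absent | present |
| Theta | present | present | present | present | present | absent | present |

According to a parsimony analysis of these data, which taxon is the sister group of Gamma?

Alpha

Character polarity is set by the outgroup: the derived state is whichever differs from the outgroup's state, so for four-chambered heart, book lungs, spiracle pair III lost the derived state is 'absent', and for the remaining characters it is 'present'.
calcified operculum (derived state 'present') is shared by Alpha, Gamma, and Theta — a synapomorphy uniting that clade.
Only Alpha, Epsilon, Gamma, and Theta show the derived state 'present' for nectar spur, supporting them as a clade.
four-chambered heart: derived state 'absent' in Epsilon only — an autapomorphy, so it tells us nothing about relationships among taxa.
book lungs (derived state 'absent') is shared by Alpha and Gamma — a synapomorphy uniting that clade.
spiracle pair III lost groups Gamma and Zeta, which is incompatible with the clades supported by the remaining characters; treating it as convergent (homoplasy) costs fewer steps than any alternative tree.
bioluminescent organ: derived state 'present' in Epsilon only — an autapomorphy, so it tells us nothing about relationships among taxa.
All ingroup taxa share the derived state 'present' for forked tongue; it defines the ingroup but does not resolve relationships within it.
Most parsimonious ingroup topology: (Zeta,(((Gamma,Alpha),Theta),Epsilon)).
Gamma and Alpha form a cherry on this tree, so they are sister taxa.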